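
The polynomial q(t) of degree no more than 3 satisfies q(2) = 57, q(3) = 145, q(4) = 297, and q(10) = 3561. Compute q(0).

Using the Lagrange interpolation formula with nodes 2, 3, 4, 10:
  L_0(t) = (t - 3)(t - 4)(t - 10) / -16
  L_1(t) = (t - 2)(t - 4)(t - 10) / 7
  L_2(t) = (t - 2)(t - 3)(t - 10) / -12
  L_3(t) = (t - 2)(t - 3)(t - 4) / 336
Then q(t) = 57·L_0(t) + 145·L_1(t) + 297·L_2(t) + 3561·L_3(t).
Expanding and collecting terms gives q(t) = 3t^3 + 5t^2 + 6t + 1.
Evaluating at t = 0: q(0) = 1.

1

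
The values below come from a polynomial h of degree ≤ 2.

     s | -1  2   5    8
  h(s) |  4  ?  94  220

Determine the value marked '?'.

22

The 3 known points determine the degree-2 polynomial uniquely.
Write h(s) = as^2 + bs + c. Substituting each data point gives a linear system:
  a - b + c = 4
  25a + 5b + c = 94
  64a + 8b + c = 220
Solving the system yields a = 3, b = 3, c = 4.
So h(s) = 3s² + 3s + 4.
Then h(2) = 22.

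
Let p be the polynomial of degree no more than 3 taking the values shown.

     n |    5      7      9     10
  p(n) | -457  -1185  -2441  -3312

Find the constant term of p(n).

-2

Write p(n) = an^3 + bn^2 + cn + d. Substituting each data point gives a linear system:
  125a + 25b + 5c + d = -457
  343a + 49b + 7c + d = -1185
  729a + 81b + 9c + d = -2441
  1000a + 100b + 10c + d = -3312
Solving the system yields a = -3, b = -3, c = -1, d = -2.
So p(n) = -3n^3 - 3n^2 - n - 2.
The constant term is -2.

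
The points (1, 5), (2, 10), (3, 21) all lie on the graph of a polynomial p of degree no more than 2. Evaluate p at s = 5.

Write p(s) = as^2 + bs + c. Substituting each data point gives a linear system:
  a + b + c = 5
  4a + 2b + c = 10
  9a + 3b + c = 21
Solving the system yields a = 3, b = -4, c = 6.
So p(s) = 3s² - 4s + 6.
Then p(5) = 61.

61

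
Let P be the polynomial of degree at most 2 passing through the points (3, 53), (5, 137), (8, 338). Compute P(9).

425

Write P(n) = an^2 + bn + c. Substituting each data point gives a linear system:
  9a + 3b + c = 53
  25a + 5b + c = 137
  64a + 8b + c = 338
Solving the system yields a = 5, b = 2, c = 2.
So P(n) = 5n² + 2n + 2.
Then P(9) = 425.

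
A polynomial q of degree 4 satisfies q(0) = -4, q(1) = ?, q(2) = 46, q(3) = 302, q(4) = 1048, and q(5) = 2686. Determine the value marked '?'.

-2

On equispaced nodes a degree-4 polynomial has vanishing fifth forward difference, so
  - q(0) + 5·q(1) - 10·q(2) + 10·q(3) - 5·q(4) + q(5) = 0.
Substituting the known values and solving for q(1):
  5·q(1) = -10
  q(1) = -2.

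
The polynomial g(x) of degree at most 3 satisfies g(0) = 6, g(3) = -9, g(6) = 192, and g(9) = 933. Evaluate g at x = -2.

Forward differences of the values at x = 0, 3, 6, 9:
  g  : 6  -9  192  933
  Δ  : -15  201  741
  Δ^2: 216  540
  Δ^3: 324
The third differences are constant, confirming degree 3.
Interpolating (Newton forward form) and evaluating at x = -2 gives g(-2) = -24.

-24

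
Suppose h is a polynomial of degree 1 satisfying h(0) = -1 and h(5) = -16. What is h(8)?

-25

Write h(s) = as + b. Substituting each data point gives a linear system:
  b = -1
  5a + b = -16
Solving the system yields a = -3, b = -1.
So h(s) = -3s - 1.
Then h(8) = -25.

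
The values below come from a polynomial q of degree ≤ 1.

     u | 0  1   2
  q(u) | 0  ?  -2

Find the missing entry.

-1

On equispaced nodes a degree-1 polynomial has vanishing second forward difference, so
  q(0) - 2·q(1) + q(2) = 0.
Substituting the known values and solving for q(1):
  -2·q(1) = 2
  q(1) = -1.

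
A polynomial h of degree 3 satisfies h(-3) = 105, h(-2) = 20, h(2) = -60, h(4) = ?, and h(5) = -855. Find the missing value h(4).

-448

The 4 known points determine the degree-3 polynomial uniquely.
Write h(s) = as^3 + bs^2 + cs + d. Substituting each data point gives a linear system:
  -27a + 9b - 3c + d = 105
  -8a + 4b - 2c + d = 20
  8a + 4b + 2c + d = -60
  125a + 25b + 5c + d = -855
Solving the system yields a = -6, b = -5, c = 4, d = 0.
So h(s) = -6s^3 - 5s^2 + 4s.
Then h(4) = -448.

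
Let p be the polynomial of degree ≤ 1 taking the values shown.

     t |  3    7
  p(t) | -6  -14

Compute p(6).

Using the Lagrange interpolation formula with nodes 3, 7:
  L_0(t) = (t - 7) / -4
  L_1(t) = (t - 3) / 4
Then p(t) = -6·L_0(t) - 14·L_1(t).
Expanding and collecting terms gives p(t) = -2t.
Evaluating at t = 6: p(6) = -12.

-12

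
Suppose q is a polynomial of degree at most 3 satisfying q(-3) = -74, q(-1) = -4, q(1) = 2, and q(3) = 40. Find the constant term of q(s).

1

Write q(s) = as^3 + bs^2 + cs + d. Substituting each data point gives a linear system:
  -27a + 9b - 3c + d = -74
  -a + b - c + d = -4
  a + b + c + d = 2
  27a + 9b + 3c + d = 40
Solving the system yields a = 2, b = -2, c = 1, d = 1.
So q(s) = 2s³ - 2s² + s + 1.
The constant term is 1.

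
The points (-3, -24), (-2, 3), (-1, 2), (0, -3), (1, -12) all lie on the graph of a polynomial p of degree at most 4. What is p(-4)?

-127

Using the Lagrange interpolation formula with nodes -3, -2, -1, 0, 1:
  L_0(u) = (u + 2)(u + 1)u(u - 1) / 24
  L_1(u) = (u + 3)(u + 1)u(u - 1) / -6
  L_2(u) = (u + 3)(u + 2)u(u - 1) / 4
  L_3(u) = (u + 3)(u + 2)(u + 1)(u - 1) / -6
  L_4(u) = (u + 3)(u + 2)(u + 1)u / 24
Then p(u) = -24·L_0(u) + 3·L_1(u) + 2·L_2(u) - 3·L_3(u) - 12·L_4(u).
Expanding and collecting terms gives p(u) = -u^4 - 2u^3 - u^2 - 5u - 3.
Evaluating at u = -4: p(-4) = -127.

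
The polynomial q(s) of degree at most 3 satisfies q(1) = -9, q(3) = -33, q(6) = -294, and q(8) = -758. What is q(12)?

-2814

Write q(s) = as^3 + bs^2 + cs + d. Substituting each data point gives a linear system:
  a + b + c + d = -9
  27a + 9b + 3c + d = -33
  216a + 36b + 6c + d = -294
  512a + 64b + 8c + d = -758
Solving the system yields a = -2, b = 5, c = -6, d = -6.
So q(s) = -2s^3 + 5s^2 - 6s - 6.
Then q(12) = -2814.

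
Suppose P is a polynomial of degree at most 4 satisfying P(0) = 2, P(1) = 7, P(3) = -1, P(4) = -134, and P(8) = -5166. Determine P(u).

Write P(u) = au^4 + bu^3 + cu^2 + du + e. Substituting each data point gives a linear system:
  e = 2
  a + b + c + d + e = 7
  81a + 27b + 9c + 3d + e = -1
  256a + 64b + 16c + 4d + e = -134
  4096a + 512b + 64c + 8d + e = -5166
Solving the system yields a = -2, b = 6, c = -1, d = 2, e = 2.
So P(u) = -2u^4 + 6u^3 - u^2 + 2u + 2.
Check: P(1) = 7. ✓

P(u) = -2u^4 + 6u^3 - u^2 + 2u + 2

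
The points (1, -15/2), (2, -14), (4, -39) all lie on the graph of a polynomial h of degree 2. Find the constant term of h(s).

Write h(s) = as^2 + bs + c. Substituting each data point gives a linear system:
  a + b + c = -15/2
  4a + 2b + c = -14
  16a + 4b + c = -39
Solving the system yields a = -2, b = -1/2, c = -5.
So h(s) = -2s^2 - (1/2)s - 5.
The constant term is -5.

-5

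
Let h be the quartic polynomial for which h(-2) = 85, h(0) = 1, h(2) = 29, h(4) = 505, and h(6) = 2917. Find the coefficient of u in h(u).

Write h(u) = au^4 + bu^3 + cu^2 + du + e. Substituting each data point gives a linear system:
  16a - 8b + 4c - 2d + e = 85
  e = 1
  16a + 8b + 4c + 2d + e = 29
  256a + 64b + 16c + 4d + e = 505
  1296a + 216b + 36c + 6d + e = 2917
Solving the system yields a = 3, b = -5, c = 2, d = 6, e = 1.
So h(u) = 3u^4 - 5u^3 + 2u^2 + 6u + 1.
The coefficient of u is 6.

6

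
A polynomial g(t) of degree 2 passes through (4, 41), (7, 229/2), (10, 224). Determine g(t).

g(t) = 2t^2 + (5/2)t - 1

Write g(t) = at^2 + bt + c. Substituting each data point gives a linear system:
  16a + 4b + c = 41
  49a + 7b + c = 229/2
  100a + 10b + c = 224
Solving the system yields a = 2, b = 5/2, c = -1.
So g(t) = 2t^2 + (5/2)t - 1.
Check: g(7) = 229/2. ✓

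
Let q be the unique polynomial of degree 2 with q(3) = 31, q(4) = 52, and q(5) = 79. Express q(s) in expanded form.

Write q(s) = as^2 + bs + c. Substituting each data point gives a linear system:
  9a + 3b + c = 31
  16a + 4b + c = 52
  25a + 5b + c = 79
Solving the system yields a = 3, b = 0, c = 4.
So q(s) = 3s^2 + 4.
Check: q(3) = 31. ✓

q(s) = 3s^2 + 4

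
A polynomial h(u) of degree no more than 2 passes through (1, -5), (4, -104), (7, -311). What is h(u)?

Write h(u) = au^2 + bu + c. Substituting each data point gives a linear system:
  a + b + c = -5
  16a + 4b + c = -104
  49a + 7b + c = -311
Solving the system yields a = -6, b = -3, c = 4.
So h(u) = -6u^2 - 3u + 4.
Check: h(1) = -5. ✓

h(u) = -6u^2 - 3u + 4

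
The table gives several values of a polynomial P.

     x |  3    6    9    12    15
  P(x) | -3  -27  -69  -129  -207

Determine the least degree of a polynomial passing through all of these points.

Forward differences of the values at x = 3, 6, 9, 12, 15:
  P  : -3  -27  -69  -129  -207
  Δ  : -24  -42  -60  -78
  Δ^2: -18  -18  -18
  Δ^3: 0  0
  Δ^4: 0
The second differences are constant (-18) and nonzero, while all higher differences vanish, so the minimal degree is 2.

2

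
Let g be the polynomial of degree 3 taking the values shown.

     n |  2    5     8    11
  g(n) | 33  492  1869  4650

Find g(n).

Using the Lagrange interpolation formula with nodes 2, 5, 8, 11:
  L_0(n) = (n - 5)(n - 8)(n - 11) / -162
  L_1(n) = (n - 2)(n - 8)(n - 11) / 54
  L_2(n) = (n - 2)(n - 5)(n - 11) / -54
  L_3(n) = (n - 2)(n - 5)(n - 8) / 162
Then g(n) = 33·L_0(n) + 492·L_1(n) + 1869·L_2(n) + 4650·L_3(n).
Expanding and collecting terms gives g(n) = 3n^3 + 6n^2 - 6n - 3.
Check: g(2) = 33. ✓

g(n) = 3n^3 + 6n^2 - 6n - 3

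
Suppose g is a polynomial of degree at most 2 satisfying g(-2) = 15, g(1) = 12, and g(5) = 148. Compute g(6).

207

Using the Lagrange interpolation formula with nodes -2, 1, 5:
  L_0(s) = (s - 1)(s - 5) / 21
  L_1(s) = (s + 2)(s - 5) / -12
  L_2(s) = (s + 2)(s - 1) / 28
Then g(s) = 15·L_0(s) + 12·L_1(s) + 148·L_2(s).
Expanding and collecting terms gives g(s) = 5s² + 4s + 3.
Evaluating at s = 6: g(6) = 207.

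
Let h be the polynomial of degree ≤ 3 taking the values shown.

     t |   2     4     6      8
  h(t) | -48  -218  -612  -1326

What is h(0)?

-6

Write h(t) = at^3 + bt^2 + ct + d. Substituting each data point gives a linear system:
  8a + 4b + 2c + d = -48
  64a + 16b + 4c + d = -218
  216a + 36b + 6c + d = -612
  512a + 64b + 8c + d = -1326
Solving the system yields a = -2, b = -4, c = -5, d = -6.
So h(t) = -2t^3 - 4t^2 - 5t - 6.
Then h(0) = -6.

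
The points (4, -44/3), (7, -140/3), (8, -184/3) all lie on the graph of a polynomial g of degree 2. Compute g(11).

Write g(u) = au^2 + bu + c. Substituting each data point gives a linear system:
  16a + 4b + c = -44/3
  49a + 7b + c = -140/3
  64a + 8b + c = -184/3
Solving the system yields a = -1, b = 1/3, c = 0.
So g(u) = -u² + (1/3)u.
Then g(11) = -352/3.

-352/3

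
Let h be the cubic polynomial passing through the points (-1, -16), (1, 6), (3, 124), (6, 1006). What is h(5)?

Using the Lagrange interpolation formula with nodes -1, 1, 3, 6:
  L_0(t) = (t - 1)(t - 3)(t - 6) / -56
  L_1(t) = (t + 1)(t - 3)(t - 6) / 20
  L_2(t) = (t + 1)(t - 1)(t - 6) / -24
  L_3(t) = (t + 1)(t - 1)(t - 3) / 105
Then h(t) = -16·L_0(t) + 6·L_1(t) + 124·L_2(t) + 1006·L_3(t).
Expanding and collecting terms gives h(t) = 5t^3 - 3t^2 + 6t - 2.
Evaluating at t = 5: h(5) = 578.

578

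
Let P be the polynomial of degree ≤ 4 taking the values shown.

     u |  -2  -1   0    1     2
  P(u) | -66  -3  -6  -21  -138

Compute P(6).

Write P(u) = au^4 + bu^3 + cu^2 + du + e. Substituting each data point gives a linear system:
  16a - 8b + 4c - 2d + e = -66
  a - b + c - d + e = -3
  e = -6
  a + b + c + d + e = -21
  16a + 8b + 4c + 2d + e = -138
Solving the system yields a = -6, b = -3, c = 0, d = -6, e = -6.
So P(u) = -6u^4 - 3u^3 - 6u - 6.
Then P(6) = -8466.

-8466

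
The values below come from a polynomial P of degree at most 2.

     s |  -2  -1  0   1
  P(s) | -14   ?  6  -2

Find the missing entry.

2

On equispaced nodes a degree-2 polynomial has vanishing third forward difference, so
  - P(-2) + 3·P(-1) - 3·P(0) + P(1) = 0.
Substituting the known values and solving for P(-1):
  3·P(-1) = 6
  P(-1) = 2.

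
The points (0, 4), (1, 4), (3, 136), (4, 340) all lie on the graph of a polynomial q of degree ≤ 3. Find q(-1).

Using the Lagrange interpolation formula with nodes 0, 1, 3, 4:
  L_0(t) = (t - 1)(t - 3)(t - 4) / -12
  L_1(t) = t(t - 3)(t - 4) / 6
  L_2(t) = t(t - 1)(t - 4) / -6
  L_3(t) = t(t - 1)(t - 3) / 12
Then q(t) = 4·L_0(t) + 4·L_1(t) + 136·L_2(t) + 340·L_3(t).
Expanding and collecting terms gives q(t) = 6t^3 - 2t^2 - 4t + 4.
Evaluating at t = -1: q(-1) = 0.

0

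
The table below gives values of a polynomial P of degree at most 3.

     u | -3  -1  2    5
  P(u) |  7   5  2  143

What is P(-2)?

10

Using the Lagrange interpolation formula with nodes -3, -1, 2, 5:
  L_0(u) = (u + 1)(u - 2)(u - 5) / -80
  L_1(u) = (u + 3)(u - 2)(u - 5) / 36
  L_2(u) = (u + 3)(u + 1)(u - 5) / -45
  L_3(u) = (u + 3)(u + 1)(u - 2) / 144
Then P(u) = 7·L_0(u) + 5·L_1(u) + 2·L_2(u) + 143·L_3(u).
Expanding and collecting terms gives P(u) = u^3 + 2u^2 - 6u - 2.
Evaluating at u = -2: P(-2) = 10.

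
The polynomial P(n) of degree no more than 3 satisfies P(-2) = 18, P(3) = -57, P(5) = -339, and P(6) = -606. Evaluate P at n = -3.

69

Using the Lagrange interpolation formula with nodes -2, 3, 5, 6:
  L_0(n) = (n - 3)(n - 5)(n - 6) / -280
  L_1(n) = (n + 2)(n - 5)(n - 6) / 30
  L_2(n) = (n + 2)(n - 3)(n - 6) / -14
  L_3(n) = (n + 2)(n - 3)(n - 5) / 24
Then P(n) = 18·L_0(n) - 57·L_1(n) - 339·L_2(n) - 606·L_3(n).
Expanding and collecting terms gives P(n) = -3n^3 + 6n + 6.
Evaluating at n = -3: P(-3) = 69.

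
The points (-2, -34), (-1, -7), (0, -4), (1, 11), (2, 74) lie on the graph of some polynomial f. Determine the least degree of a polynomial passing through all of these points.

Forward differences of the values at s = -2, -1, 0, 1, 2:
  f  : -34  -7  -4  11  74
  Δ  : 27  3  15  63
  Δ^2: -24  12  48
  Δ^3: 36  36
  Δ^4: 0
The third differences are constant (36) and nonzero, while all higher differences vanish, so the minimal degree is 3.

3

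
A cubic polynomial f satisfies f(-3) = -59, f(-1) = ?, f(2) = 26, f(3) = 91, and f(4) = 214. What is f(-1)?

The 4 known points determine the degree-3 polynomial uniquely.
Write f(n) = an^3 + bn^2 + cn + d. Substituting each data point gives a linear system:
  -27a + 9b - 3c + d = -59
  8a + 4b + 2c + d = 26
  27a + 9b + 3c + d = 91
  64a + 16b + 4c + d = 214
Solving the system yields a = 3, b = 2, c = -2, d = -2.
So f(n) = 3n^3 + 2n^2 - 2n - 2.
Then f(-1) = -1.

-1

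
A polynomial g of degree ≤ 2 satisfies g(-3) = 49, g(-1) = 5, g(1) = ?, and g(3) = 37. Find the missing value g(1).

On equispaced nodes a degree-2 polynomial has vanishing third forward difference, so
  - g(-3) + 3·g(-1) - 3·g(1) + g(3) = 0.
Substituting the known values and solving for g(1):
  -3·g(1) = -3
  g(1) = 1.

1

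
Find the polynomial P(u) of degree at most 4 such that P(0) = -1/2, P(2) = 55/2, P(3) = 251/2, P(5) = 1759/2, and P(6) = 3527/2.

P(u) = u^4 + 3u^3 - 6u^2 + 6u - 1/2

Write P(u) = au^4 + bu^3 + cu^2 + du + e. Substituting each data point gives a linear system:
  e = -1/2
  16a + 8b + 4c + 2d + e = 55/2
  81a + 27b + 9c + 3d + e = 251/2
  625a + 125b + 25c + 5d + e = 1759/2
  1296a + 216b + 36c + 6d + e = 3527/2
Solving the system yields a = 1, b = 3, c = -6, d = 6, e = -1/2.
So P(u) = u^4 + 3u^3 - 6u^2 + 6u - 1/2.
Check: P(0) = -1/2. ✓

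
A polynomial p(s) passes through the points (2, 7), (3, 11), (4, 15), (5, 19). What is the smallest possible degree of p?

Forward differences of the values at s = 2, 3, 4, 5:
  p  : 7  11  15  19
  Δ  : 4  4  4
  Δ^2: 0  0
  Δ^3: 0
The first differences are constant (4) and nonzero, while all higher differences vanish, so the minimal degree is 1.

1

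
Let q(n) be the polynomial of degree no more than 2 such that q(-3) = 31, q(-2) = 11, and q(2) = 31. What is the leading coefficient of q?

Write q(n) = an^2 + bn + c. Substituting each data point gives a linear system:
  9a - 3b + c = 31
  4a - 2b + c = 11
  4a + 2b + c = 31
Solving the system yields a = 5, b = 5, c = 1.
So q(n) = 5n^2 + 5n + 1.
The leading coefficient is 5.

5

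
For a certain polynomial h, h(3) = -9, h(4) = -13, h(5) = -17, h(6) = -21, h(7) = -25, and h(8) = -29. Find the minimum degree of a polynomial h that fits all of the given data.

Forward differences of the values at u = 3, 4, 5, 6, 7, 8:
  h  : -9  -13  -17  -21  -25  -29
  Δ  : -4  -4  -4  -4  -4
  Δ^2: 0  0  0  0
  Δ^3: 0  0  0
  Δ^4: 0  0
  Δ^5: 0
The first differences are constant (-4) and nonzero, while all higher differences vanish, so the minimal degree is 1.

1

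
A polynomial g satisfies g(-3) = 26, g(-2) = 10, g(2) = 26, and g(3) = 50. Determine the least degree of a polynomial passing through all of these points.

2

Divided differences on the nodes -3, -2, 2, 3:
  order 0: 26  10  26  50
  order 1: -16  4  24
  order 2: 4  4
  order 3: 0
The order-2 divided differences are all 4 (nonzero) and every higher order vanishes, so the data lies on a polynomial of degree exactly 2.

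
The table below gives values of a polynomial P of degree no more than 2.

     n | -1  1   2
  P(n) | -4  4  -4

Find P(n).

P(n) = -4n^2 + 4n + 4

Write P(n) = an^2 + bn + c. Substituting each data point gives a linear system:
  a - b + c = -4
  a + b + c = 4
  4a + 2b + c = -4
Solving the system yields a = -4, b = 4, c = 4.
So P(n) = -4n^2 + 4n + 4.
Check: P(-1) = -4. ✓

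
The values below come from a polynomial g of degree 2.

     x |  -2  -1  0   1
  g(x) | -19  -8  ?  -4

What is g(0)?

-3

On equispaced nodes a degree-2 polynomial has vanishing third forward difference, so
  - g(-2) + 3·g(-1) - 3·g(0) + g(1) = 0.
Substituting the known values and solving for g(0):
  -3·g(0) = 9
  g(0) = -3.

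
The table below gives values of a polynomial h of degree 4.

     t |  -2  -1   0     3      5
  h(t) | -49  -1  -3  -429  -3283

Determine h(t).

Write h(t) = at^4 + bt^3 + ct^2 + dt + e. Substituting each data point gives a linear system:
  16a - 8b + 4c - 2d + e = -49
  a - b + c - d + e = -1
  e = -3
  81a + 27b + 9c + 3d + e = -429
  625a + 125b + 25c + 5d + e = -3283
Solving the system yields a = -5, b = -2, c = 4, d = -1, e = -3.
So h(t) = -5t^4 - 2t^3 + 4t^2 - t - 3.
Check: h(-2) = -49. ✓

h(t) = -5t^4 - 2t^3 + 4t^2 - t - 3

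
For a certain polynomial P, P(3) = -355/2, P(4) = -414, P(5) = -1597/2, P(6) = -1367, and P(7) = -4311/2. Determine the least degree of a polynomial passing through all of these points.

Forward differences of the values at n = 3, 4, 5, 6, 7:
  P  : -355/2  -414  -1597/2  -1367  -4311/2
  Δ  : -473/2  -769/2  -1137/2  -1577/2
  Δ^2: -148  -184  -220
  Δ^3: -36  -36
  Δ^4: 0
The third differences are constant (-36) and nonzero, while all higher differences vanish, so the minimal degree is 3.

3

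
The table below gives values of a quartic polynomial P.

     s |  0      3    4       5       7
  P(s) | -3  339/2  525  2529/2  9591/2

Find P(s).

Write P(s) = as^4 + bs^3 + cs^2 + ds + e. Substituting each data point gives a linear system:
  e = -3
  81a + 27b + 9c + 3d + e = 339/2
  256a + 64b + 16c + 4d + e = 525
  625a + 125b + 25c + 5d + e = 2529/2
  2401a + 343b + 49c + 7d + e = 9591/2
Solving the system yields a = 2, b = -1/2, c = 4, d = -4, e = -3.
So P(s) = 2s^4 - (1/2)s^3 + 4s^2 - 4s - 3.
Check: P(3) = 339/2. ✓

P(s) = 2s^4 - (1/2)s^3 + 4s^2 - 4s - 3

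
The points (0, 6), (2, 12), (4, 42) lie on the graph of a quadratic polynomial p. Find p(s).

Write p(s) = as^2 + bs + c. Substituting each data point gives a linear system:
  c = 6
  4a + 2b + c = 12
  16a + 4b + c = 42
Solving the system yields a = 3, b = -3, c = 6.
So p(s) = 3s^2 - 3s + 6.
Check: p(2) = 12. ✓

p(s) = 3s^2 - 3s + 6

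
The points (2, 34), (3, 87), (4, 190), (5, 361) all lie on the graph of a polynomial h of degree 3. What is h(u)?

Using the Lagrange interpolation formula with nodes 2, 3, 4, 5:
  L_0(u) = (u - 3)(u - 4)(u - 5) / -6
  L_1(u) = (u - 2)(u - 4)(u - 5) / 2
  L_2(u) = (u - 2)(u - 3)(u - 5) / -2
  L_3(u) = (u - 2)(u - 3)(u - 4) / 6
Then h(u) = 34·L_0(u) + 87·L_1(u) + 190·L_2(u) + 361·L_3(u).
Expanding and collecting terms gives h(u) = 3u^3 - 2u^2 + 6u + 6.
Check: h(3) = 87. ✓

h(u) = 3u^3 - 2u^2 + 6u + 6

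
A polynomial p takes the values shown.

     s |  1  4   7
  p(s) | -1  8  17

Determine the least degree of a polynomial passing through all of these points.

Forward differences of the values at s = 1, 4, 7:
  p  : -1  8  17
  Δ  : 9  9
  Δ^2: 0
The first differences are constant (9) and nonzero, while all higher differences vanish, so the minimal degree is 1.

1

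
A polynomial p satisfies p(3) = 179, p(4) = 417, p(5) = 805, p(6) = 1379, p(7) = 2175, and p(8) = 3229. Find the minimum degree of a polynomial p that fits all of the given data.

3

Forward differences of the values at u = 3, 4, 5, 6, 7, 8:
  p  : 179  417  805  1379  2175  3229
  Δ  : 238  388  574  796  1054
  Δ^2: 150  186  222  258
  Δ^3: 36  36  36
  Δ^4: 0  0
  Δ^5: 0
The third differences are constant (36) and nonzero, while all higher differences vanish, so the minimal degree is 3.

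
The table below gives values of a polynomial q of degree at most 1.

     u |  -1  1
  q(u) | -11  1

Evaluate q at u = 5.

25

Write q(u) = au + b. Substituting each data point gives a linear system:
  -a + b = -11
  a + b = 1
Solving the system yields a = 6, b = -5.
So q(u) = 6u - 5.
Then q(5) = 25.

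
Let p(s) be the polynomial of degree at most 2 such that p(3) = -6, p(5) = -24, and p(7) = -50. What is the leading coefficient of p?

Write p(s) = as^2 + bs + c. Substituting each data point gives a linear system:
  9a + 3b + c = -6
  25a + 5b + c = -24
  49a + 7b + c = -50
Solving the system yields a = -1, b = -1, c = 6.
So p(s) = -s² - s + 6.
The leading coefficient is -1.

-1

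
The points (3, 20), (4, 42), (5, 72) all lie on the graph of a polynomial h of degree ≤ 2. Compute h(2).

Write h(s) = as^2 + bs + c. Substituting each data point gives a linear system:
  9a + 3b + c = 20
  16a + 4b + c = 42
  25a + 5b + c = 72
Solving the system yields a = 4, b = -6, c = 2.
So h(s) = 4s^2 - 6s + 2.
Then h(2) = 6.

6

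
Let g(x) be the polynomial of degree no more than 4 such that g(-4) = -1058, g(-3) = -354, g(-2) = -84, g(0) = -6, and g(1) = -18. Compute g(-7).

-9554

Write g(x) = ax^4 + bx^3 + cx^2 + dx + e. Substituting each data point gives a linear system:
  256a - 64b + 16c - 4d + e = -1058
  81a - 27b + 9c - 3d + e = -354
  16a - 8b + 4c - 2d + e = -84
  e = -6
  a + b + c + d + e = -18
Solving the system yields a = -4, b = -1, c = -6, d = -1, e = -6.
So g(x) = -4x^4 - x^3 - 6x^2 - x - 6.
Then g(-7) = -9554.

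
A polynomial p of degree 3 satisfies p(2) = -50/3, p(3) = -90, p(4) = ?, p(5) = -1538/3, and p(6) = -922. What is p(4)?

-736/3

On equispaced nodes a degree-3 polynomial has vanishing fourth forward difference, so
  p(2) - 4·p(3) + 6·p(4) - 4·p(5) + p(6) = 0.
Substituting the known values and solving for p(4):
  6·p(4) = -1472
  p(4) = -736/3.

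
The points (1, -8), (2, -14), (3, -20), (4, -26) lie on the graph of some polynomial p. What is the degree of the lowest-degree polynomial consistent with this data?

1

Forward differences of the values at u = 1, 2, 3, 4:
  p  : -8  -14  -20  -26
  Δ  : -6  -6  -6
  Δ^2: 0  0
  Δ^3: 0
The first differences are constant (-6) and nonzero, while all higher differences vanish, so the minimal degree is 1.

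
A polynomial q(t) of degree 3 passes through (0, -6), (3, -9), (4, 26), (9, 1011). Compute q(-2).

-34

Using the Lagrange interpolation formula with nodes 0, 3, 4, 9:
  L_0(t) = (t - 3)(t - 4)(t - 9) / -108
  L_1(t) = t(t - 4)(t - 9) / 18
  L_2(t) = t(t - 3)(t - 9) / -20
  L_3(t) = t(t - 3)(t - 4) / 270
Then q(t) = -6·L_0(t) - 9·L_1(t) + 26·L_2(t) + 1011·L_3(t).
Expanding and collecting terms gives q(t) = 2t³ - 5t² - 4t - 6.
Evaluating at t = -2: q(-2) = -34.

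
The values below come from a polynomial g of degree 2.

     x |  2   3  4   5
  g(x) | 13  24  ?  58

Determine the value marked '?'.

39

The 3 known points determine the degree-2 polynomial uniquely.
Write g(x) = ax^2 + bx + c. Substituting each data point gives a linear system:
  4a + 2b + c = 13
  9a + 3b + c = 24
  25a + 5b + c = 58
Solving the system yields a = 2, b = 1, c = 3.
So g(x) = 2x^2 + x + 3.
Then g(4) = 39.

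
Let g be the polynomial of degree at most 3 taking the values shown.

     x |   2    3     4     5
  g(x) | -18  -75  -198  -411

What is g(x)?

Write g(x) = ax^3 + bx^2 + cx + d. Substituting each data point gives a linear system:
  8a + 4b + 2c + d = -18
  27a + 9b + 3c + d = -75
  64a + 16b + 4c + d = -198
  125a + 25b + 5c + d = -411
Solving the system yields a = -4, b = 3, c = 4, d = -6.
So g(x) = -4x³ + 3x² + 4x - 6.
Check: g(2) = -18. ✓

g(x) = -4x^3 + 3x^2 + 4x - 6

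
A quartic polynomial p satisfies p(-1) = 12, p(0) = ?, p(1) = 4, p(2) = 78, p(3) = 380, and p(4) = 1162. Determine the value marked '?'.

2

On equispaced nodes a degree-4 polynomial has vanishing fifth forward difference, so
  - p(-1) + 5·p(0) - 10·p(1) + 10·p(2) - 5·p(3) + p(4) = 0.
Substituting the known values and solving for p(0):
  5·p(0) = 10
  p(0) = 2.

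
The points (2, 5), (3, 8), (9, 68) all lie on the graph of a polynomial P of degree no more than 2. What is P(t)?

Using the Lagrange interpolation formula with nodes 2, 3, 9:
  L_0(t) = (t - 3)(t - 9) / 7
  L_1(t) = (t - 2)(t - 9) / -6
  L_2(t) = (t - 2)(t - 3) / 42
Then P(t) = 5·L_0(t) + 8·L_1(t) + 68·L_2(t).
Expanding and collecting terms gives P(t) = t² - 2t + 5.
Check: P(2) = 5. ✓

P(t) = t^2 - 2t + 5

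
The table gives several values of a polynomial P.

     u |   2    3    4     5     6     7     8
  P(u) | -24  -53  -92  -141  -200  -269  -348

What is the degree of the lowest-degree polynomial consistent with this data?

Forward differences of the values at u = 2, 3, 4, 5, 6, 7, 8:
  P  : -24  -53  -92  -141  -200  -269  -348
  Δ  : -29  -39  -49  -59  -69  -79
  Δ^2: -10  -10  -10  -10  -10
  Δ^3: 0  0  0  0
  Δ^4: 0  0  0
  Δ^5: 0  0
  Δ^6: 0
The second differences are constant (-10) and nonzero, while all higher differences vanish, so the minimal degree is 2.

2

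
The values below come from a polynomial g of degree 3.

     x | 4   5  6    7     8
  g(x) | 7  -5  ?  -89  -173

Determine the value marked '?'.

-35

On equispaced nodes a degree-3 polynomial has vanishing fourth forward difference, so
  g(4) - 4·g(5) + 6·g(6) - 4·g(7) + g(8) = 0.
Substituting the known values and solving for g(6):
  6·g(6) = -210
  g(6) = -35.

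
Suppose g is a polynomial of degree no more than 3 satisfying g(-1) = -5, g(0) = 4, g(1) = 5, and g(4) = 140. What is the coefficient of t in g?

2

Write g(t) = at^3 + bt^2 + ct + d. Substituting each data point gives a linear system:
  -a + b - c + d = -5
  d = 4
  a + b + c + d = 5
  64a + 16b + 4c + d = 140
Solving the system yields a = 3, b = -4, c = 2, d = 4.
So g(t) = 3t^3 - 4t^2 + 2t + 4.
The coefficient of t is 2.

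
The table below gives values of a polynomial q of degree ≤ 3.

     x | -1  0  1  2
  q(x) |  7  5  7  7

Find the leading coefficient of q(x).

-1

Write q(x) = ax^3 + bx^2 + cx + d. Substituting each data point gives a linear system:
  -a + b - c + d = 7
  d = 5
  a + b + c + d = 7
  8a + 4b + 2c + d = 7
Solving the system yields a = -1, b = 2, c = 1, d = 5.
So q(x) = -x^3 + 2x^2 + x + 5.
The leading coefficient is -1.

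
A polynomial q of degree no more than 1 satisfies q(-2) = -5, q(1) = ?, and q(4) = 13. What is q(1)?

4

On equispaced nodes a degree-1 polynomial has vanishing second forward difference, so
  q(-2) - 2·q(1) + q(4) = 0.
Substituting the known values and solving for q(1):
  -2·q(1) = -8
  q(1) = 4.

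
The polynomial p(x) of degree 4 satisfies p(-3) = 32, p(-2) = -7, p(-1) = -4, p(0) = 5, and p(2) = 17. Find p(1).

Write p(x) = ax^4 + bx^3 + cx^2 + dx + e. Substituting each data point gives a linear system:
  81a - 27b + 9c - 3d + e = 32
  16a - 8b + 4c - 2d + e = -7
  a - b + c - d + e = -4
  e = 5
  16a + 8b + 4c + 2d + e = 17
Solving the system yields a = 1, b = 0, c = -4, d = 6, e = 5.
So p(x) = x⁴ - 4x² + 6x + 5.
Then p(1) = 8.

8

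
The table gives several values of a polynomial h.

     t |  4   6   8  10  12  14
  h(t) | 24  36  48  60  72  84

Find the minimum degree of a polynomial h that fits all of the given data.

Forward differences of the values at t = 4, 6, 8, 10, 12, 14:
  h  : 24  36  48  60  72  84
  Δ  : 12  12  12  12  12
  Δ^2: 0  0  0  0
  Δ^3: 0  0  0
  Δ^4: 0  0
  Δ^5: 0
The first differences are constant (12) and nonzero, while all higher differences vanish, so the minimal degree is 1.

1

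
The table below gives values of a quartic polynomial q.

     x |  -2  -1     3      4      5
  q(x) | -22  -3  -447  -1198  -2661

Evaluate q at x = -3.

Using the Lagrange interpolation formula with nodes -2, -1, 3, 4, 5:
  L_0(x) = (x + 1)(x - 3)(x - 4)(x - 5) / 210
  L_1(x) = (x + 2)(x - 3)(x - 4)(x - 5) / -120
  L_2(x) = (x + 2)(x + 1)(x - 4)(x - 5) / 40
  L_3(x) = (x + 2)(x + 1)(x - 3)(x - 5) / -30
  L_4(x) = (x + 2)(x + 1)(x - 3)(x - 4) / 84
Then q(x) = -22·L_0(x) - 3·L_1(x) - 447·L_2(x) - 1198·L_3(x) - 2661·L_4(x).
Expanding and collecting terms gives q(x) = -3x^4 - 5x^3 - 5x^2 - 6x - 6.
Evaluating at x = -3: q(-3) = -141.

-141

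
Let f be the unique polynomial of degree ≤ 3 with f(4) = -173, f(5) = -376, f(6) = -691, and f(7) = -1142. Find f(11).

-4786

Write f(u) = au^3 + bu^2 + cu + d. Substituting each data point gives a linear system:
  64a + 16b + 4c + d = -173
  125a + 25b + 5c + d = -376
  216a + 36b + 6c + d = -691
  343a + 49b + 7c + d = -1142
Solving the system yields a = -4, b = 4, c = 5, d = -1.
So f(u) = -4u^3 + 4u^2 + 5u - 1.
Then f(11) = -4786.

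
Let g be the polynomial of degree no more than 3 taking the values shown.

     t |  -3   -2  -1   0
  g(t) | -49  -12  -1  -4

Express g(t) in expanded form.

g(t) = 2t^3 - t^2 - 6t - 4

Write g(t) = at^3 + bt^2 + ct + d. Substituting each data point gives a linear system:
  -27a + 9b - 3c + d = -49
  -8a + 4b - 2c + d = -12
  -a + b - c + d = -1
  d = -4
Solving the system yields a = 2, b = -1, c = -6, d = -4.
So g(t) = 2t³ - t² - 6t - 4.
Check: g(-1) = -1. ✓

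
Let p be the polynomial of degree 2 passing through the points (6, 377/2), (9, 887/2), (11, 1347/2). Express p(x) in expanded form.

Write p(x) = ax^2 + bx + c. Substituting each data point gives a linear system:
  36a + 6b + c = 377/2
  81a + 9b + c = 887/2
  121a + 11b + c = 1347/2
Solving the system yields a = 6, b = -5, c = 5/2.
So p(x) = 6x² - 5x + 5/2.
Check: p(11) = 1347/2. ✓

p(x) = 6x^2 - 5x + 5/2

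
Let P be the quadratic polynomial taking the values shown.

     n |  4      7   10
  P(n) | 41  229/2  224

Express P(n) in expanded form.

P(n) = 2n^2 + (5/2)n - 1

Using the Lagrange interpolation formula with nodes 4, 7, 10:
  L_0(n) = (n - 7)(n - 10) / 18
  L_1(n) = (n - 4)(n - 10) / -9
  L_2(n) = (n - 4)(n - 7) / 18
Then P(n) = 41·L_0(n) + 229/2·L_1(n) + 224·L_2(n).
Expanding and collecting terms gives P(n) = 2n^2 + (5/2)n - 1.
Check: P(10) = 224. ✓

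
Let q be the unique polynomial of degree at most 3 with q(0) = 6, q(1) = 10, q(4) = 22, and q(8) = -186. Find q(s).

Write q(s) = as^3 + bs^2 + cs + d. Substituting each data point gives a linear system:
  d = 6
  a + b + c + d = 10
  64a + 16b + 4c + d = 22
  512a + 64b + 8c + d = -186
Solving the system yields a = -1, b = 5, c = 0, d = 6.
So q(s) = -s^3 + 5s^2 + 6.
Check: q(4) = 22. ✓

q(s) = -s^3 + 5s^2 + 6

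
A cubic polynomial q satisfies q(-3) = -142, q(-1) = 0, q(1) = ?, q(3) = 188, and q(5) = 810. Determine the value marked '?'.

14

The 4 known points determine the degree-3 polynomial uniquely.
Write q(x) = ax^3 + bx^2 + cx + d. Substituting each data point gives a linear system:
  -27a + 9b - 3c + d = -142
  -a + b - c + d = 0
  27a + 9b + 3c + d = 188
  125a + 25b + 5c + d = 810
Solving the system yields a = 6, b = 2, c = 1, d = 5.
So q(x) = 6x^3 + 2x^2 + x + 5.
Then q(1) = 14.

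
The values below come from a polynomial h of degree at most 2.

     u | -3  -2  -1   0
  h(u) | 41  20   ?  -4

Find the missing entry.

5

The 3 known points determine the degree-2 polynomial uniquely.
Write h(u) = au^2 + bu + c. Substituting each data point gives a linear system:
  9a - 3b + c = 41
  4a - 2b + c = 20
  c = -4
Solving the system yields a = 3, b = -6, c = -4.
So h(u) = 3u² - 6u - 4.
Then h(-1) = 5.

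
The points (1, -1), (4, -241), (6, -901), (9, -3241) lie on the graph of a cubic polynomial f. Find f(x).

f(x) = -5x^3 + 5x^2 - 1

Write f(x) = ax^3 + bx^2 + cx + d. Substituting each data point gives a linear system:
  a + b + c + d = -1
  64a + 16b + 4c + d = -241
  216a + 36b + 6c + d = -901
  729a + 81b + 9c + d = -3241
Solving the system yields a = -5, b = 5, c = 0, d = -1.
So f(x) = -5x^3 + 5x^2 - 1.
Check: f(4) = -241. ✓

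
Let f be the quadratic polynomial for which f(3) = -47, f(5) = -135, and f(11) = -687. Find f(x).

f(x) = -6x^2 + 4x - 5

Write f(x) = ax^2 + bx + c. Substituting each data point gives a linear system:
  9a + 3b + c = -47
  25a + 5b + c = -135
  121a + 11b + c = -687
Solving the system yields a = -6, b = 4, c = -5.
So f(x) = -6x² + 4x - 5.
Check: f(11) = -687. ✓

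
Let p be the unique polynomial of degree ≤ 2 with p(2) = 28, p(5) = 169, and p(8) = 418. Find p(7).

323

Write p(n) = an^2 + bn + c. Substituting each data point gives a linear system:
  4a + 2b + c = 28
  25a + 5b + c = 169
  64a + 8b + c = 418
Solving the system yields a = 6, b = 5, c = -6.
So p(n) = 6n² + 5n - 6.
Then p(7) = 323.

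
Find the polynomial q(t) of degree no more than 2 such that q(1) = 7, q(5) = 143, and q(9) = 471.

q(t) = 6t^2 - 2t + 3

Using the Lagrange interpolation formula with nodes 1, 5, 9:
  L_0(t) = (t - 5)(t - 9) / 32
  L_1(t) = (t - 1)(t - 9) / -16
  L_2(t) = (t - 1)(t - 5) / 32
Then q(t) = 7·L_0(t) + 143·L_1(t) + 471·L_2(t).
Expanding and collecting terms gives q(t) = 6t² - 2t + 3.
Check: q(5) = 143. ✓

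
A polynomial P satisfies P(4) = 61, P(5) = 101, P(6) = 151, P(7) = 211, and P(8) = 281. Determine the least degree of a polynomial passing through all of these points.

2

Forward differences of the values at t = 4, 5, 6, 7, 8:
  P  : 61  101  151  211  281
  Δ  : 40  50  60  70
  Δ^2: 10  10  10
  Δ^3: 0  0
  Δ^4: 0
The second differences are constant (10) and nonzero, while all higher differences vanish, so the minimal degree is 2.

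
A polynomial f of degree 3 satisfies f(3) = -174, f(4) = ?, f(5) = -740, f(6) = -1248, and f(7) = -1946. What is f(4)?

-392

On equispaced nodes a degree-3 polynomial has vanishing fourth forward difference, so
  f(3) - 4·f(4) + 6·f(5) - 4·f(6) + f(7) = 0.
Substituting the known values and solving for f(4):
  -4·f(4) = 1568
  f(4) = -392.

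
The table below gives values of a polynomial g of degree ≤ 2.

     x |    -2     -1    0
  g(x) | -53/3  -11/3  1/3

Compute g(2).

Forward differences of the values at x = -2, -1, 0:
  g  : -53/3  -11/3  1/3
  Δ  : 14  4
  Δ^2: -10
The second differences are constant, confirming degree 2.
Interpolating (Newton forward form) and evaluating at x = 2 gives g(2) = -65/3.

-65/3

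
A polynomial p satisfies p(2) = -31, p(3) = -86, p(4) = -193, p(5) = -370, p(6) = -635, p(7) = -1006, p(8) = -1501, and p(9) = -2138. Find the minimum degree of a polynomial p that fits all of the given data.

3

Forward differences of the values at x = 2, 3, 4, 5, 6, 7, 8, 9:
  p  : -31  -86  -193  -370  -635  -1006  -1501  -2138
  Δ  : -55  -107  -177  -265  -371  -495  -637
  Δ^2: -52  -70  -88  -106  -124  -142
  Δ^3: -18  -18  -18  -18  -18
  Δ^4: 0  0  0  0
  Δ^5: 0  0  0
  Δ^6: 0  0
  Δ^7: 0
The third differences are constant (-18) and nonzero, while all higher differences vanish, so the minimal degree is 3.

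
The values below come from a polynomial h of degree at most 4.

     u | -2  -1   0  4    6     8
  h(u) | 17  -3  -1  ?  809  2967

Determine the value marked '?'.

The 5 known points determine the degree-4 polynomial uniquely.
Write h(u) = au^4 + bu^3 + cu^2 + du + e. Substituting each data point gives a linear system:
  16a - 8b + 4c - 2d + e = 17
  a - b + c - d + e = -3
  e = -1
  1296a + 216b + 36c + 6d + e = 809
  4096a + 512b + 64c + 8d + e = 2967
Solving the system yields a = 1, b = -2, c = -2, d = 3, e = -1.
So h(u) = u^4 - 2u^3 - 2u^2 + 3u - 1.
Then h(4) = 107.

107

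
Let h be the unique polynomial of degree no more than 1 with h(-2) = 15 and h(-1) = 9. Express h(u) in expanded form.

Write h(u) = au + b. Substituting each data point gives a linear system:
  -2a + b = 15
  -a + b = 9
Solving the system yields a = -6, b = 3.
So h(u) = -6u + 3.
Check: h(-1) = 9. ✓

h(u) = -6u + 3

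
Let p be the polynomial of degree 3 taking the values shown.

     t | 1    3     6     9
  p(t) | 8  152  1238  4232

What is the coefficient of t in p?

2

Write p(t) = at^3 + bt^2 + ct + d. Substituting each data point gives a linear system:
  a + b + c + d = 8
  27a + 9b + 3c + d = 152
  216a + 36b + 6c + d = 1238
  729a + 81b + 9c + d = 4232
Solving the system yields a = 6, b = -2, c = 2, d = 2.
So p(t) = 6t³ - 2t² + 2t + 2.
The coefficient of t is 2.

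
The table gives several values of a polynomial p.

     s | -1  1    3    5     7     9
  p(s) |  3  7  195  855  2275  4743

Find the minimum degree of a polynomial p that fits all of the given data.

3

Forward differences of the values at s = -1, 1, 3, 5, 7, 9:
  p  : 3  7  195  855  2275  4743
  Δ  : 4  188  660  1420  2468
  Δ^2: 184  472  760  1048
  Δ^3: 288  288  288
  Δ^4: 0  0
  Δ^5: 0
The third differences are constant (288) and nonzero, while all higher differences vanish, so the minimal degree is 3.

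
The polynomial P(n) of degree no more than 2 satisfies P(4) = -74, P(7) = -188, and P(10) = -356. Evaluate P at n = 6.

-144

Using the Lagrange interpolation formula with nodes 4, 7, 10:
  L_0(n) = (n - 7)(n - 10) / 18
  L_1(n) = (n - 4)(n - 10) / -9
  L_2(n) = (n - 4)(n - 7) / 18
Then P(n) = -74·L_0(n) - 188·L_1(n) - 356·L_2(n).
Expanding and collecting terms gives P(n) = -3n^2 - 5n - 6.
Evaluating at n = 6: P(6) = -144.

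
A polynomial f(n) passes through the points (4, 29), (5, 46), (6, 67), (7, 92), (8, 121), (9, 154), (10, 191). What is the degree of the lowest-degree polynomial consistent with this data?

Forward differences of the values at n = 4, 5, 6, 7, 8, 9, 10:
  f  : 29  46  67  92  121  154  191
  Δ  : 17  21  25  29  33  37
  Δ^2: 4  4  4  4  4
  Δ^3: 0  0  0  0
  Δ^4: 0  0  0
  Δ^5: 0  0
  Δ^6: 0
The second differences are constant (4) and nonzero, while all higher differences vanish, so the minimal degree is 2.

2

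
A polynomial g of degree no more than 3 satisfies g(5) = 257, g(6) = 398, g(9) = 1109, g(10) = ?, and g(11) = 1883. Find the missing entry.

The 4 known points determine the degree-3 polynomial uniquely.
Write g(n) = an^3 + bn^2 + cn + d. Substituting each data point gives a linear system:
  125a + 25b + 5c + d = 257
  216a + 36b + 6c + d = 398
  729a + 81b + 9c + d = 1109
  1331a + 121b + 11c + d = 1883
Solving the system yields a = 1, b = 4, c = 6, d = 2.
So g(n) = n^3 + 4n^2 + 6n + 2.
Then g(10) = 1462.

1462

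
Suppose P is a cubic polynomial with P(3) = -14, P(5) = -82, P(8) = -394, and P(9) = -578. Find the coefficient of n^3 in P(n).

Write P(n) = an^3 + bn^2 + cn + d. Substituting each data point gives a linear system:
  27a + 9b + 3c + d = -14
  125a + 25b + 5c + d = -82
  512a + 64b + 8c + d = -394
  729a + 81b + 9c + d = -578
Solving the system yields a = -1, b = 2, c = -1, d = -2.
So P(n) = -n^3 + 2n^2 - n - 2.
The leading coefficient is -1.

-1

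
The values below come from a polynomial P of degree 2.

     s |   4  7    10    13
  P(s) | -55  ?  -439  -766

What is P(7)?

On equispaced nodes a degree-2 polynomial has vanishing third forward difference, so
  - P(4) + 3·P(7) - 3·P(10) + P(13) = 0.
Substituting the known values and solving for P(7):
  3·P(7) = -606
  P(7) = -202.

-202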